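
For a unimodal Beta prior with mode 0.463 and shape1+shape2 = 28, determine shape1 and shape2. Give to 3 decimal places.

Since the density peak of Beta(shape1,shape2) is at (shape1−1)/(shape1+shape2−2),
shape1 = 1 + 0.463(28−2) = 13.038 and shape2 = 28 − 13.038 = 14.962.

shape1 = 13.038, shape2 = 14.962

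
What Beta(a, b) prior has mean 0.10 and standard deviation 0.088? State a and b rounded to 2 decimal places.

a = 1.06, b = 9.56

First σ² = 0.007744. Setting a = μn, b = (1−μ)n with n = a+b,
μ(1−μ)/(n+1) = 0.007744 ⇒ n+1 = 0.0900/0.007744 = 11.6219 ⇒ n = 10.6219.
Hence a = 0.10×10.6219 = 1.06, b = 0.90×10.6219 = 9.56.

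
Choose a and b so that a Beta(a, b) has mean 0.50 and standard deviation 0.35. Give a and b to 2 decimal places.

First σ² = 0.1225. Setting a = μn, b = (1−μ)n with n = a+b,
μ(1−μ)/(n+1) = 0.1225 ⇒ n+1 = 0.2500/0.1225 = 2.0408 ⇒ n = 1.0408.
Hence a = 0.50×1.0408 = 0.52, b = 0.50×1.0408 = 0.52.

a = 0.52, b = 0.52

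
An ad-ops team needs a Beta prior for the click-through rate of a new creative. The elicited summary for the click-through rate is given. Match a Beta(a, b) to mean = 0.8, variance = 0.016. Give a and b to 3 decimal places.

Write ν = a+b; then a = μν and Var = μ(1−μ)/(ν+1).
ν = μ(1−μ)/Var − 1 = 0.16/0.016 − 1 = 9.0000.
a = 0.8·9.0000 = 7.200, b = 0.2·9.0000 = 1.800.

a = 7.200, b = 1.800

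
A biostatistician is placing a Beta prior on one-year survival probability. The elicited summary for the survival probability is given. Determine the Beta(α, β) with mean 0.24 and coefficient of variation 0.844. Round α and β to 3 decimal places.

α = 0.827, β = 2.619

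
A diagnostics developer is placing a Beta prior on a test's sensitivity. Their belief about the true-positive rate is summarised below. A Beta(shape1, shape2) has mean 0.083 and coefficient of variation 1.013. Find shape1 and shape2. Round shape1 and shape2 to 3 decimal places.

Var = (CV·μ)² = (1.013×0.083)² = 0.007069.
shape1+shape2 = μ(1−μ)/Var − 1 = 0.076111/0.007069 − 1 = 9.7664.
Thus shape1 = 0.083·9.7664 = 0.811 and shape2 = 0.917·9.7664 = 8.956.

shape1 = 0.811, shape2 = 8.956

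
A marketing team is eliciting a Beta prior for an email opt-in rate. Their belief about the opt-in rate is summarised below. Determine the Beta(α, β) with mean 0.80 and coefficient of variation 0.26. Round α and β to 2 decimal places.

σ = CV·μ = 0.26×0.80 = 0.20800, so σ² = 0.043264.
s+1 = μ(1−μ)/σ² = 0.1600/0.043264 = 3.6982, so s = α+β = 2.6982.
α = μs = 2.16, β = (1−μ)s = 0.54.

α = 2.16, β = 0.54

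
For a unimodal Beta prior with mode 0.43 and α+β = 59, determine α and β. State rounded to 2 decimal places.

For α,β>1 the mode is (α−1)/(α+β−2), so α = mode·(κ−2)+1 = 0.43×57+1 = 25.51.
And β = (1−mode)·(κ−2)+1 = 0.57×57+1 = 33.49.

α = 25.51, β = 33.49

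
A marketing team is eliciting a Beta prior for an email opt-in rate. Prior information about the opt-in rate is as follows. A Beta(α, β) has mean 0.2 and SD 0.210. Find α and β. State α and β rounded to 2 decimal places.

First σ² = 0.044100. Setting α = μn, β = (1−μ)n with n = α+β,
μ(1−μ)/(n+1) = 0.044100 ⇒ n+1 = 0.16/0.044100 = 3.6281 ⇒ n = 2.6281.
Hence α = 0.2×2.6281 = 0.53, β = 0.8×2.6281 = 2.10.

α = 0.53, β = 2.10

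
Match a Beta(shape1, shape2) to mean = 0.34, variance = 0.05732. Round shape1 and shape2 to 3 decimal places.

By moment matching, shape1+shape2 = μ(1−μ)/σ² − 1 = (0.34·0.66)/0.05732 − 1 = 3.9149 − 1 = 2.9149.
Since shape1/(shape1+shape2) = μ, shape1 = 0.34·2.9149 = 0.991 and shape2 = 0.66·2.9149 = 1.924.

shape1 = 0.991, shape2 = 1.924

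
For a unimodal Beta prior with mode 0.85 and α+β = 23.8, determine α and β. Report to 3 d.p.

α = 19.530, β = 4.270

Mode = (α−1)/(κ−2) with κ = α+β, so α−1 = 0.85·21.8 = 18.530.
α = 19.530; β = κ − α = 4.270.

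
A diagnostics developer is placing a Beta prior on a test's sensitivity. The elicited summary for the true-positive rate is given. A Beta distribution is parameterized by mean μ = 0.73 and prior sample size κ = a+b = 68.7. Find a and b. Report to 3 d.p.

a = 50.151, b = 18.549

Split κ in proportion μ : (1−μ): a = 0.73·68.7 = 50.151, b = 68.7 − 50.151 = 18.549.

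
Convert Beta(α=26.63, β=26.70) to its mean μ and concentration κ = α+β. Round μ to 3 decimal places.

μ = 0.499, κ = 53.33

κ = α+β = 26.63+26.70 = 53.33; μ = α/κ = 26.63/53.33 = 0.499.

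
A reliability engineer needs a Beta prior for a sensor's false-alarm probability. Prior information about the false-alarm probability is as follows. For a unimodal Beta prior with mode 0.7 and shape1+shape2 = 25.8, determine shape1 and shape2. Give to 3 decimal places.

For shape1,shape2>1 the mode is (shape1−1)/(shape1+shape2−2), so shape1 = mode·(κ−2)+1 = 0.7×23.8+1 = 17.660.
And shape2 = (1−mode)·(κ−2)+1 = 0.3×23.8+1 = 8.140.

shape1 = 17.660, shape2 = 8.140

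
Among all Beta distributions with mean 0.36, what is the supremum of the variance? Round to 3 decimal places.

0.230

Var = μ(1−μ)/(α+β+1), which approaches μ(1−μ) as α+β → 0.
So the supremum is μ(1−μ) = 0.36×0.64 = 0.230.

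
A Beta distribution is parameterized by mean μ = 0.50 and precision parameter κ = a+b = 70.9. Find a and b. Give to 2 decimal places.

a = 35.45, b = 35.45

Split κ in proportion μ : (1−μ): a = 0.50·70.9 = 35.45, b = 70.9 − 35.45 = 35.45.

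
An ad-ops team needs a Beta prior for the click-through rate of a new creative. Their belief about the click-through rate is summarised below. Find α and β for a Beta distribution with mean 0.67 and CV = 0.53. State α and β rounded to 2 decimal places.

α = 0.50, β = 0.25

Var = (CV·μ)² = (0.53×0.67)² = 0.126096.
α+β = μ(1−μ)/Var − 1 = 0.2211/0.126096 − 1 = 0.7534.
Thus α = 0.67·0.7534 = 0.50 and β = 0.33·0.7534 = 0.25.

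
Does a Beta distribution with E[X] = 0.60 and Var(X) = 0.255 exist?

The Beta variance bound is σ² < μ(1−μ).
Here μ(1−μ) = 0.60×0.40 = 0.2400, and 0.255 ≥ 0.2400.

No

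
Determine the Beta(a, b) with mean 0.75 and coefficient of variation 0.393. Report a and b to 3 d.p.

a = 0.869, b = 0.290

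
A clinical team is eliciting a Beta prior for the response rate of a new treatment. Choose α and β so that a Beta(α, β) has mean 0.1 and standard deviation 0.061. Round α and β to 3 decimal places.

α = 2.319, β = 20.868

Variance = 0.061² = 0.003721. The moment-matching identity α+β = μ(1−μ)/Var − 1 gives
α+β = 0.09/0.003721 − 1 = 23.1870, so α = μ·23.1870 = 2.319 and β = (1−μ)·23.1870 = 20.868.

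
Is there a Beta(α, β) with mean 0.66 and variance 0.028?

A Beta with mean μ has variance μ(1−μ)/(α+β+1) < μ(1−μ).
Here μ(1−μ) = 0.66×0.34 = 0.2244, and 0.028 < 0.2244.

Yes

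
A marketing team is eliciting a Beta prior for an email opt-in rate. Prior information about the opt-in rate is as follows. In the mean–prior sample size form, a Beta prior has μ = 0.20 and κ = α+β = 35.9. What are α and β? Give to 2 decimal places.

α = 7.18, β = 28.72

α = μκ = 0.20×35.9 = 7.18 and β = (1−μ)κ = 0.80×35.9 = 28.72.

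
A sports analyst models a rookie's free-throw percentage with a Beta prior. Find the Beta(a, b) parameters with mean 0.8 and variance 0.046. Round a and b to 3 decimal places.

By moment matching, a+b = μ(1−μ)/σ² − 1 = (0.8·0.2)/0.046 − 1 = 3.4783 − 1 = 2.4783.
Since a/(a+b) = μ, a = 0.8·2.4783 = 1.983 and b = 0.2·2.4783 = 0.496.

a = 1.983, b = 0.496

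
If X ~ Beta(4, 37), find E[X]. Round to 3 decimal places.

The Beta mean is α/(α+β) = 4/(4+37) = 0.098.

0.098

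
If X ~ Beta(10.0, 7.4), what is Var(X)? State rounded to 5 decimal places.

Var = αβ/[(α+β)²(α+β+1)] = (10.0×7.4)/(17.4²×18.4) = 74.00/5570.784 = 0.01328.

0.01328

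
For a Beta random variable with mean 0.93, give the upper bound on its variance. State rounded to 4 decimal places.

For fixed mean μ the Beta variance is μ(1−μ)/(α+β+1), increasing as α+β decreases.
Its least upper bound (not attained) is μ(1−μ) = 0.93·0.07 = 0.0651.

0.0651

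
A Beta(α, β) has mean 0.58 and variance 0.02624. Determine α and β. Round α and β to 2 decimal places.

Let s = α+β. The Beta variance is μ(1−μ)/(s+1).
So s+1 = μ(1−μ)/σ² = (0.58×0.42)/0.02624 = 0.2436/0.02624 = 9.2835, giving s = 8.2835.
Then α = μs = 0.58×8.2835 = 4.80 and β = (1−μ)s = 0.42×8.2835 = 3.48.

α = 4.80, β = 3.48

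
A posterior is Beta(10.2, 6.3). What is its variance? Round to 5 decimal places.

0.01349

α+β = 16.5 and αβ = 64.26, so Var = αβ/[(α+β)²(α+β+1)] = 64.26/4764.375 = 0.01349.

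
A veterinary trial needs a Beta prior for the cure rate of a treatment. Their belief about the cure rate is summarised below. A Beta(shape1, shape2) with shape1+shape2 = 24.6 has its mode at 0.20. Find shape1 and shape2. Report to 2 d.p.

Since the density peak of Beta(shape1,shape2) is at (shape1−1)/(shape1+shape2−2),
shape1 = 1 + 0.20(24.6−2) = 5.52 and shape2 = 24.6 − 5.52 = 19.08.

shape1 = 5.52, shape2 = 19.08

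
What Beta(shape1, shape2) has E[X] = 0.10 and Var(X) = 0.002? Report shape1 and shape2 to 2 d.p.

shape1 = 4.40, shape2 = 39.60

Let s = shape1+shape2. The Beta variance is μ(1−μ)/(s+1).
So s+1 = μ(1−μ)/σ² = (0.10×0.90)/0.002 = 0.0900/0.002 = 45.0000, giving s = 44.0000.
Then shape1 = μs = 0.10×44.0000 = 4.40 and shape2 = (1−μ)s = 0.90×44.0000 = 39.60.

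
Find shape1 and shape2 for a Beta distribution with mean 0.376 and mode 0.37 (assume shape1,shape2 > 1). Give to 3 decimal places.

shape1 = 16.293, shape2 = 27.040

Let s = shape1+shape2. Mean gives shape1 = μs = 0.376s; mode gives (shape1−1)/(s−2) = 0.37.
Substituting: 0.376s − 1 = 0.37(s−2) = 0.37s − 0.74, so 0.006s = 0.26 and s = 43.3333.
Then shape1 = 0.376×43.3333 = 16.293 and shape2 = s−shape1 = 27.040.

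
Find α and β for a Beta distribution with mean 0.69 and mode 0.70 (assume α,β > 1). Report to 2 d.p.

α = 27.60, β = 12.40

With s = α+β: μ = α/s and mode = (α−1)/(s−2). Eliminating α = μs,
μs − 1 = m(s−2) ⇒ s(μ−m) = 1−2m ⇒ s = -0.40/-0.01 = 40.0000.
So α = μs = 27.60, β = (1−μ)s = 12.40.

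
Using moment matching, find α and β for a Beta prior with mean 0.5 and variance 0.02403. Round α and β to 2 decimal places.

α = 4.70, β = 4.70

Write ν = α+β; then α = μν and Var = μ(1−μ)/(ν+1).
ν = μ(1−μ)/Var − 1 = 0.25/0.02403 − 1 = 9.4037.
α = 0.5·9.4037 = 4.70, β = 0.5·9.4037 = 4.70.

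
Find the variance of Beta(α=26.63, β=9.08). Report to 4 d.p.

Var = αβ/[(α+β)²(α+β+1)] = (26.63×9.08)/(35.71²×36.71) = 241.8004/46812.742511 = 0.0052.

0.0052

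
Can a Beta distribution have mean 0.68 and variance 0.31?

For any Beta, Var(X) < E[X]·(1−E[X]).
Here μ(1−μ) = 0.68×0.32 = 0.2176, and 0.31 ≥ 0.2176.

No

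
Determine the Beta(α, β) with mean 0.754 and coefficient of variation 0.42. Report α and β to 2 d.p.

α = 0.64, β = 0.21

σ = CV·μ = 0.42×0.754 = 0.31668, so σ² = 0.100286.
s+1 = μ(1−μ)/σ² = 0.185484/0.100286 = 1.8495, so s = α+β = 0.8495.
α = μs = 0.64, β = (1−μ)s = 0.21.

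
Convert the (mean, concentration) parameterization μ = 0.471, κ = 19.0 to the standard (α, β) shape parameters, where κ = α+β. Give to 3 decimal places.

α = 8.949, β = 10.051

α = μκ = 0.471×19.0 = 8.949 and β = (1−μ)κ = 0.529×19.0 = 10.051.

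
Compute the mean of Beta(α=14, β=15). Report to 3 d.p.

0.483

E[X] = α/(α+β) = 14/29 = 0.483.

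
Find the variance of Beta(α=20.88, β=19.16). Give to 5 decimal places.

0.00608

α+β = 40.04 and αβ = 400.0608, so Var = αβ/[(α+β)²(α+β+1)] = 400.0608/65795.393664 = 0.00608.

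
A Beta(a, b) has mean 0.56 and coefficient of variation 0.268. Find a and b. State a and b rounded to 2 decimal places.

a = 5.57, b = 4.37

Var = (CV·μ)² = (0.268×0.56)² = 0.022524.
a+b = μ(1−μ)/Var − 1 = 0.2464/0.022524 − 1 = 9.9394.
Thus a = 0.56·9.9394 = 5.57 and b = 0.44·9.9394 = 4.37.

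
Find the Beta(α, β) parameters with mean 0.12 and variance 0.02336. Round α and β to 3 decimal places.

α = 0.422, β = 3.098

Let s = α+β. The Beta variance is μ(1−μ)/(s+1).
So s+1 = μ(1−μ)/σ² = (0.12×0.88)/0.02336 = 0.1056/0.02336 = 4.5205, giving s = 3.5205.
Then α = μs = 0.12×3.5205 = 0.422 and β = (1−μ)s = 0.88×3.5205 = 3.098.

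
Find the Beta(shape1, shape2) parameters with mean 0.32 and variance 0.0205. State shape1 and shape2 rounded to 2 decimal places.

Write ν = shape1+shape2; then shape1 = μν and Var = μ(1−μ)/(ν+1).
ν = μ(1−μ)/Var − 1 = 0.2176/0.0205 − 1 = 9.6146.
shape1 = 0.32·9.6146 = 3.08, shape2 = 0.68·9.6146 = 6.54.

shape1 = 3.08, shape2 = 6.54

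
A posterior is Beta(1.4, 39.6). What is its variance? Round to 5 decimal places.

μ = 1.4/41.0 = 0.034146; Var = μ(1−μ)/(α+β+1) = 0.0329804/42.0 = 0.00079.

0.00079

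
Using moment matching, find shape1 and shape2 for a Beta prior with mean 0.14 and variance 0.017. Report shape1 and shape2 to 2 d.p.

Write ν = shape1+shape2; then shape1 = μν and Var = μ(1−μ)/(ν+1).
ν = μ(1−μ)/Var − 1 = 0.1204/0.017 − 1 = 6.0824.
shape1 = 0.14·6.0824 = 0.85, shape2 = 0.86·6.0824 = 5.23.

shape1 = 0.85, shape2 = 5.23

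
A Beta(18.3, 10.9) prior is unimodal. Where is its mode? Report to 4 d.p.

The density x^(α−1)(1−x)^(β−1) is maximised at (α−1)/(α+β−2) = 17.3/27.2 = 0.6360.

0.6360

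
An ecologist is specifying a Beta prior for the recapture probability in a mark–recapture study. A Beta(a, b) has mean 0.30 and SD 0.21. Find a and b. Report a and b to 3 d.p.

First σ² = 0.0441. Setting a = μn, b = (1−μ)n with n = a+b,
μ(1−μ)/(n+1) = 0.0441 ⇒ n+1 = 0.2100/0.0441 = 4.7619 ⇒ n = 3.7619.
Hence a = 0.30×3.7619 = 1.129, b = 0.70×3.7619 = 2.633.

a = 1.129, b = 2.633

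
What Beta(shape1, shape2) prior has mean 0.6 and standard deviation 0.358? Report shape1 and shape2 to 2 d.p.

First σ² = 0.128164. Setting shape1 = μn, shape2 = (1−μ)n with n = shape1+shape2,
μ(1−μ)/(n+1) = 0.128164 ⇒ n+1 = 0.24/0.128164 = 1.8726 ⇒ n = 0.8726.
Hence shape1 = 0.6×0.8726 = 0.52, shape2 = 0.4×0.8726 = 0.35.

shape1 = 0.52, shape2 = 0.35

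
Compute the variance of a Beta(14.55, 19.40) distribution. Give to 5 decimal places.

Var = αβ/[(α+β)²(α+β+1)] = (14.55×19.40)/(33.95²×34.95) = 282.2700/40283.457375 = 0.00701.

0.00701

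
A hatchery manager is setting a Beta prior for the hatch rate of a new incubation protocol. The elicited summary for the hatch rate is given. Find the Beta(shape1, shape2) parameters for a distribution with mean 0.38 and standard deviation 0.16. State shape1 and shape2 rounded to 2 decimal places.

σ² = 0.16² = 0.0256.
With s = shape1+shape2, Var = μ(1−μ)/(s+1), so s+1 = (0.38×0.62)/0.0256 = 9.2031 and s = 8.2031.
shape1 = μs = 3.12, shape2 = (1−μ)s = 5.09.

shape1 = 3.12, shape2 = 5.09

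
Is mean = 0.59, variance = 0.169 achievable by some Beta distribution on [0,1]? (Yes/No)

Yes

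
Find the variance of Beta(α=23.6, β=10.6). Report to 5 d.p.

Var = αβ/[(α+β)²(α+β+1)] = (23.6×10.6)/(34.2²×35.2) = 250.16/41171.328 = 0.00608.

0.00608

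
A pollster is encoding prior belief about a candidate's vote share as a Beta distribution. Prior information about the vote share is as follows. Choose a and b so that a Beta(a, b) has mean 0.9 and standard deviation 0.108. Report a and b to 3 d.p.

a = 6.044, b = 0.672

σ² = 0.108² = 0.011664.
With s = a+b, Var = μ(1−μ)/(s+1), so s+1 = (0.9×0.1)/0.011664 = 7.7160 and s = 6.7160.
a = μs = 6.044, b = (1−μ)s = 0.672.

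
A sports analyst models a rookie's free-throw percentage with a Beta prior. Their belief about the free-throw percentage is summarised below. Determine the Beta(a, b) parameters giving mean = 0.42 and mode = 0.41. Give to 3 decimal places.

a = 7.560, b = 10.440

With s = a+b: μ = a/s and mode = (a−1)/(s−2). Eliminating a = μs,
μs − 1 = m(s−2) ⇒ s(μ−m) = 1−2m ⇒ s = 0.18/0.01 = 18.0000.
So a = μs = 7.560, b = (1−μ)s = 10.440.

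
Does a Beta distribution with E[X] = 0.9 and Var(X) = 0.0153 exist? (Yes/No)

The Beta variance bound is σ² < μ(1−μ).
Here μ(1−μ) = 0.9×0.1 = 0.09, and 0.0153 < 0.09.

Yes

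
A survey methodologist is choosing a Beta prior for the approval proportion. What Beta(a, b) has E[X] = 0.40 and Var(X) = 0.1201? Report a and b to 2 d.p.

By moment matching, a+b = μ(1−μ)/σ² − 1 = (0.40·0.60)/0.1201 − 1 = 1.9983 − 1 = 0.9983.
Since a/(a+b) = μ, a = 0.40·0.9983 = 0.40 and b = 0.60·0.9983 = 0.60.

a = 0.40, b = 0.60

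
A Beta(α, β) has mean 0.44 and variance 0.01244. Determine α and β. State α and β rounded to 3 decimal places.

Let s = α+β. The Beta variance is μ(1−μ)/(s+1).
So s+1 = μ(1−μ)/σ² = (0.44×0.56)/0.01244 = 0.2464/0.01244 = 19.8071, giving s = 18.8071.
Then α = μs = 0.44×18.8071 = 8.275 and β = (1−μ)s = 0.56×18.8071 = 10.532.

α = 8.275, β = 10.532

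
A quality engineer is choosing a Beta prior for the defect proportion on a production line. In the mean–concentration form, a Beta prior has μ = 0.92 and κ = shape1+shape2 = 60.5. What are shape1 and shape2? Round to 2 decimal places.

Split κ in proportion μ : (1−μ): shape1 = 0.92·60.5 = 55.66, shape2 = 60.5 − 55.66 = 4.84.

shape1 = 55.66, shape2 = 4.84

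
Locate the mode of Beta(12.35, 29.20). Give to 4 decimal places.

0.2870

The density x^(α−1)(1−x)^(β−1) is maximised at (α−1)/(α+β−2) = 11.35/39.55 = 0.2870.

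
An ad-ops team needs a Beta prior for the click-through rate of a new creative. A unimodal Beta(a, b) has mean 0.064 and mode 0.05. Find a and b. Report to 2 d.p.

a = 4.11, b = 60.17

With s = a+b: μ = a/s and mode = (a−1)/(s−2). Eliminating a = μs,
μs − 1 = m(s−2) ⇒ s(μ−m) = 1−2m ⇒ s = 0.90/0.014 = 64.2857.
So a = μs = 4.11, b = (1−μ)s = 60.17.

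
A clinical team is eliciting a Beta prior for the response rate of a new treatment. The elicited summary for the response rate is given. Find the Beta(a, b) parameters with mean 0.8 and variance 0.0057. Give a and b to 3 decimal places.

a = 21.656, b = 5.414

Let s = a+b. The Beta variance is μ(1−μ)/(s+1).
So s+1 = μ(1−μ)/σ² = (0.8×0.2)/0.0057 = 0.16/0.0057 = 28.0702, giving s = 27.0702.
Then a = μs = 0.8×27.0702 = 21.656 and b = (1−μ)s = 0.2×27.0702 = 5.414.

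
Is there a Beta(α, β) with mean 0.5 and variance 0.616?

No

A Beta with mean μ has variance μ(1−μ)/(α+β+1) < μ(1−μ).
Here μ(1−μ) = 0.5×0.5 = 0.25, and 0.616 ≥ 0.25.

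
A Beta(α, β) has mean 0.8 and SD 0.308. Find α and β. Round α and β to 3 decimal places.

σ² = 0.308² = 0.094864.
With s = α+β, Var = μ(1−μ)/(s+1), so s+1 = (0.8×0.2)/0.094864 = 1.6866 and s = 0.6866.
α = μs = 0.549, β = (1−μ)s = 0.137.

α = 0.549, β = 0.137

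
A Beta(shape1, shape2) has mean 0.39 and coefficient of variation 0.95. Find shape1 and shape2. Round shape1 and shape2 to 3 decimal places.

Var = (CV·μ)² = (0.95×0.39)² = 0.137270.
shape1+shape2 = μ(1−μ)/Var − 1 = 0.2379/0.137270 − 1 = 0.7331.
Thus shape1 = 0.39·0.7331 = 0.286 and shape2 = 0.61·0.7331 = 0.447.

shape1 = 0.286, shape2 = 0.447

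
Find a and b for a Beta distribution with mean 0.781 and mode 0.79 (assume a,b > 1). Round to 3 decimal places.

Let s = a+b. Mean gives a = μs = 0.781s; mode gives (a−1)/(s−2) = 0.79.
Substituting: 0.781s − 1 = 0.79(s−2) = 0.79s − 1.58, so -0.009s = -0.58 and s = 64.4444.
Then a = 0.781×64.4444 = 50.331 and b = s−a = 14.113.

a = 50.331, b = 14.113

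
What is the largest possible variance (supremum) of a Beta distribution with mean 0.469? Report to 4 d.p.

0.2490

For fixed mean μ the Beta variance is μ(1−μ)/(α+β+1), increasing as α+β decreases.
Its least upper bound (not attained) is μ(1−μ) = 0.469·0.531 = 0.2490.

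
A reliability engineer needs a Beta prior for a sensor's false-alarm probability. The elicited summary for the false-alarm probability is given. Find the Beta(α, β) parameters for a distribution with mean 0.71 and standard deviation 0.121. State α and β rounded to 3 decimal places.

Variance = 0.121² = 0.014641. The moment-matching identity α+β = μ(1−μ)/Var − 1 gives
α+β = 0.2059/0.014641 − 1 = 13.0632, so α = μ·13.0632 = 9.275 and β = (1−μ)·13.0632 = 3.788.

α = 9.275, β = 3.788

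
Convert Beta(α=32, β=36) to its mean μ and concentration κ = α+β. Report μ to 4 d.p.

κ = α+β = 32+36 = 68; μ = α/κ = 32/68 = 0.4706.

μ = 0.4706, κ = 68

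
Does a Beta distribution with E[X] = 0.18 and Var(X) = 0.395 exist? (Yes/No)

For any Beta, Var(X) < E[X]·(1−E[X]).
Here μ(1−μ) = 0.18×0.82 = 0.1476, and 0.395 ≥ 0.1476.

No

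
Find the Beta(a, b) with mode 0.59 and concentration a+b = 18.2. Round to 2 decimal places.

Mode = (a−1)/(κ−2) with κ = a+b, so a−1 = 0.59·16.2 = 9.56.
a = 10.56; b = κ − a = 7.64.

a = 10.56, b = 7.64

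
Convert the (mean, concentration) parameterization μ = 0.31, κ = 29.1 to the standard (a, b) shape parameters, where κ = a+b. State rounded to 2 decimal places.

Split κ in proportion μ : (1−μ): a = 0.31·29.1 = 9.02, b = 29.1 − 9.02 = 20.08.

a = 9.02, b = 20.08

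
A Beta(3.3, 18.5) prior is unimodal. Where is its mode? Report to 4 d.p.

0.1162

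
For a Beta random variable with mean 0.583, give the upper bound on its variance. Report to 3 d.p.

For fixed mean μ the Beta variance is μ(1−μ)/(α+β+1), increasing as α+β decreases.
Its least upper bound (not attained) is μ(1−μ) = 0.583·0.417 = 0.243.

0.243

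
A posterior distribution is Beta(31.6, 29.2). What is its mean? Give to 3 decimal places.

The Beta mean is α/(α+β) = 31.6/(31.6+29.2) = 0.520.

0.520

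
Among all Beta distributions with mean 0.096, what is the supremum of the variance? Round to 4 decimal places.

0.0868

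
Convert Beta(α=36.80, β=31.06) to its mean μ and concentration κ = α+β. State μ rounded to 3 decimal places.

κ = α+β = 36.80+31.06 = 67.86; μ = α/κ = 36.80/67.86 = 0.542.

μ = 0.542, κ = 67.86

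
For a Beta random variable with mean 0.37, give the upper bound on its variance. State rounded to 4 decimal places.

0.2331

For fixed mean μ the Beta variance is μ(1−μ)/(α+β+1), increasing as α+β decreases.
Its least upper bound (not attained) is μ(1−μ) = 0.37·0.63 = 0.2331.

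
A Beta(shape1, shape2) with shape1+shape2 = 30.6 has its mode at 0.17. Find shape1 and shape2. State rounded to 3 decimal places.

shape1 = 5.862, shape2 = 24.738

Since the density peak of Beta(shape1,shape2) is at (shape1−1)/(shape1+shape2−2),
shape1 = 1 + 0.17(30.6−2) = 5.862 and shape2 = 30.6 − 5.862 = 24.738.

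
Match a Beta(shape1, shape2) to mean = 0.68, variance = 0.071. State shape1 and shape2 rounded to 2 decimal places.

shape1 = 1.40, shape2 = 0.66

By moment matching, shape1+shape2 = μ(1−μ)/σ² − 1 = (0.68·0.32)/0.071 − 1 = 3.0648 − 1 = 2.0648.
Since shape1/(shape1+shape2) = μ, shape1 = 0.68·2.0648 = 1.40 and shape2 = 0.32·2.0648 = 0.66.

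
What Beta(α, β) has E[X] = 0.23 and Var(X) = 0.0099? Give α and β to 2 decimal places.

Write ν = α+β; then α = μν and Var = μ(1−μ)/(ν+1).
ν = μ(1−μ)/Var − 1 = 0.1771/0.0099 − 1 = 16.8889.
α = 0.23·16.8889 = 3.88, β = 0.77·16.8889 = 13.00.

α = 3.88, β = 13.00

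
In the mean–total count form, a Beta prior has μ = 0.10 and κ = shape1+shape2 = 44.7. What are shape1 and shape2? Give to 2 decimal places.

Split κ in proportion μ : (1−μ): shape1 = 0.10·44.7 = 4.47, shape2 = 44.7 − 4.47 = 40.23.

shape1 = 4.47, shape2 = 40.23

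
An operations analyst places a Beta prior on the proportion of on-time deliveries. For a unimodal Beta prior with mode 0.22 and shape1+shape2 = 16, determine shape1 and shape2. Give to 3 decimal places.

shape1 = 4.080, shape2 = 11.920

Mode = (shape1−1)/(κ−2) with κ = shape1+shape2, so shape1−1 = 0.22·14 = 3.080.
shape1 = 4.080; shape2 = κ − shape1 = 11.920.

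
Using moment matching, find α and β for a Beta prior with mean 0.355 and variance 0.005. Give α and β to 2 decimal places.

α = 15.90, β = 28.89

Let s = α+β. The Beta variance is μ(1−μ)/(s+1).
So s+1 = μ(1−μ)/σ² = (0.355×0.645)/0.005 = 0.228975/0.005 = 45.7950, giving s = 44.7950.
Then α = μs = 0.355×44.7950 = 15.90 and β = (1−μ)s = 0.645×44.7950 = 28.89.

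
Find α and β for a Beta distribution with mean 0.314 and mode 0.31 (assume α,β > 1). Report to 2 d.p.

With s = α+β: μ = α/s and mode = (α−1)/(s−2). Eliminating α = μs,
μs − 1 = m(s−2) ⇒ s(μ−m) = 1−2m ⇒ s = 0.38/0.004 = 95.0000.
So α = μs = 29.83, β = (1−μ)s = 65.17.

α = 29.83, β = 65.17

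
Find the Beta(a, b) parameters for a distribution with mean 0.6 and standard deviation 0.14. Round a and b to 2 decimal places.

Variance = 0.14² = 0.0196. The moment-matching identity a+b = μ(1−μ)/Var − 1 gives
a+b = 0.24/0.0196 − 1 = 11.2449, so a = μ·11.2449 = 6.75 and b = (1−μ)·11.2449 = 4.50.

a = 6.75, b = 4.50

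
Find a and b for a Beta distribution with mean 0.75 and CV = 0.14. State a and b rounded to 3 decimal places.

a = 12.005, b = 4.002

Var = (CV·μ)² = (0.14×0.75)² = 0.011025.
a+b = μ(1−μ)/Var − 1 = 0.1875/0.011025 − 1 = 16.0068.
Thus a = 0.75·16.0068 = 12.005 and b = 0.25·16.0068 = 4.002.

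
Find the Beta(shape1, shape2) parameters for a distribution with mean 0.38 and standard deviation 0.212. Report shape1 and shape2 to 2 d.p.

Variance = 0.212² = 0.044944. The moment-matching identity shape1+shape2 = μ(1−μ)/Var − 1 gives
shape1+shape2 = 0.2356/0.044944 − 1 = 4.2421, so shape1 = μ·4.2421 = 1.61 and shape2 = (1−μ)·4.2421 = 2.63.

shape1 = 1.61, shape2 = 2.63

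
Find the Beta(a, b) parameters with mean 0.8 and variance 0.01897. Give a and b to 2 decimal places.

Write ν = a+b; then a = μν and Var = μ(1−μ)/(ν+1).
ν = μ(1−μ)/Var − 1 = 0.16/0.01897 − 1 = 7.4344.
a = 0.8·7.4344 = 5.95, b = 0.2·7.4344 = 1.49.

a = 5.95, b = 1.49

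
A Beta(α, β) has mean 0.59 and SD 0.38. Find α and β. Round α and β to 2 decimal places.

α = 0.40, β = 0.28

σ² = 0.38² = 0.1444.
With s = α+β, Var = μ(1−μ)/(s+1), so s+1 = (0.59×0.41)/0.1444 = 1.6752 and s = 0.6752.
α = μs = 0.40, β = (1−μ)s = 0.28.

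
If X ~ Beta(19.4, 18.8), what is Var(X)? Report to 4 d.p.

0.0064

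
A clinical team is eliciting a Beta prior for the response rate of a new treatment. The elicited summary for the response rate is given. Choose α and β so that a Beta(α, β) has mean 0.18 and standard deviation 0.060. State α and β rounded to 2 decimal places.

Variance = 0.060² = 0.003600. The moment-matching identity α+β = μ(1−μ)/Var − 1 gives
α+β = 0.1476/0.003600 − 1 = 40.0000, so α = μ·40.0000 = 7.20 and β = (1−μ)·40.0000 = 32.80.

α = 7.20, β = 32.80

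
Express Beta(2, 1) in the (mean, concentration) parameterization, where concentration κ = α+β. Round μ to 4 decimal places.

μ = 0.6667, κ = 3

κ = α+β = 2+1 = 3; μ = α/κ = 2/3 = 0.6667.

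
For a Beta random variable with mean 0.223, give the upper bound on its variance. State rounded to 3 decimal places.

Var = μ(1−μ)/(α+β+1), which approaches μ(1−μ) as α+β → 0.
So the supremum is μ(1−μ) = 0.223×0.777 = 0.173.

0.173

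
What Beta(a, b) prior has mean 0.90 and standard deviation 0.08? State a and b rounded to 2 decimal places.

a = 11.76, b = 1.31

Variance = 0.08² = 0.0064. The moment-matching identity a+b = μ(1−μ)/Var − 1 gives
a+b = 0.0900/0.0064 − 1 = 13.0625, so a = μ·13.0625 = 11.76 and b = (1−μ)·13.0625 = 1.31.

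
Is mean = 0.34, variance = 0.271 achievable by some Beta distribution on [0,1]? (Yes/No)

No

A Beta with mean μ has variance μ(1−μ)/(α+β+1) < μ(1−μ).
Here μ(1−μ) = 0.34×0.66 = 0.2244, and 0.271 ≥ 0.2244.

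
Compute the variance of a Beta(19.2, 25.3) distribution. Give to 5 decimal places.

0.00539

Var = αβ/[(α+β)²(α+β+1)] = (19.2×25.3)/(44.5²×45.5) = 485.76/90101.375 = 0.00539.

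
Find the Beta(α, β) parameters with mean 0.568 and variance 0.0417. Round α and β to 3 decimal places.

α = 2.774, β = 2.110

Write ν = α+β; then α = μν and Var = μ(1−μ)/(ν+1).
ν = μ(1−μ)/Var − 1 = 0.245376/0.0417 − 1 = 4.8843.
α = 0.568·4.8843 = 2.774, β = 0.432·4.8843 = 2.110.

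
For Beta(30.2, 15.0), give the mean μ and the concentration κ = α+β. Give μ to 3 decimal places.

κ = α+β = 30.2+15.0 = 45.2; μ = α/κ = 30.2/45.2 = 0.668.

μ = 0.668, κ = 45.2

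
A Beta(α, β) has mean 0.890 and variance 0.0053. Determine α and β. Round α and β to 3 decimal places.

By moment matching, α+β = μ(1−μ)/σ² − 1 = (0.890·0.110)/0.0053 − 1 = 18.4717 − 1 = 17.4717.
Since α/(α+β) = μ, α = 0.890·17.4717 = 15.550 and β = 0.110·17.4717 = 1.922.

α = 15.550, β = 1.922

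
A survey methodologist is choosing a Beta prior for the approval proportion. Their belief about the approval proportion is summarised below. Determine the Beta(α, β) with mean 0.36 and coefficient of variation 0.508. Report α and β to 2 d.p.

α = 2.12, β = 3.77

σ = CV·μ = 0.508×0.36 = 0.18288, so σ² = 0.033445.
s+1 = μ(1−μ)/σ² = 0.2304/0.033445 = 6.8889, so s = α+β = 5.8889.
α = μs = 2.12, β = (1−μ)s = 3.77.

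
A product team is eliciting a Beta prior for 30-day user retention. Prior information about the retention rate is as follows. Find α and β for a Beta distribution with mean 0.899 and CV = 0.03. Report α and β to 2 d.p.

α = 111.32, β = 12.51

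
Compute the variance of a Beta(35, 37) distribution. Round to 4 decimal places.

0.0034

α+β = 72 and αβ = 1295, so Var = αβ/[(α+β)²(α+β+1)] = 1295/378432 = 0.0034.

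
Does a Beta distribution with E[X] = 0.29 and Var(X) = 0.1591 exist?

Yes

For any Beta, Var(X) < E[X]·(1−E[X]).
Here μ(1−μ) = 0.29×0.71 = 0.2059, and 0.1591 < 0.2059.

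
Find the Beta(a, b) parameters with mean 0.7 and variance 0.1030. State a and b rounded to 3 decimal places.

Let s = a+b. The Beta variance is μ(1−μ)/(s+1).
So s+1 = μ(1−μ)/σ² = (0.7×0.3)/0.1030 = 0.21/0.1030 = 2.0388, giving s = 1.0388.
Then a = μs = 0.7×1.0388 = 0.727 and b = (1−μ)s = 0.3×1.0388 = 0.312.

a = 0.727, b = 0.312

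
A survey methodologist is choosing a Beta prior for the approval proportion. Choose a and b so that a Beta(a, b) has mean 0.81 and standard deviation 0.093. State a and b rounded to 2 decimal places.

First σ² = 0.008649. Setting a = μn, b = (1−μ)n with n = a+b,
μ(1−μ)/(n+1) = 0.008649 ⇒ n+1 = 0.1539/0.008649 = 17.7940 ⇒ n = 16.7940.
Hence a = 0.81×16.7940 = 13.60, b = 0.19×16.7940 = 3.19.

a = 13.60, b = 3.19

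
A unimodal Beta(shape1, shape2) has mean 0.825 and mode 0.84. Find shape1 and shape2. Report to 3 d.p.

shape1 = 37.400, shape2 = 7.933

With s = shape1+shape2: μ = shape1/s and mode = (shape1−1)/(s−2). Eliminating shape1 = μs,
μs − 1 = m(s−2) ⇒ s(μ−m) = 1−2m ⇒ s = -0.68/-0.015 = 45.3333.
So shape1 = μs = 37.400, shape2 = (1−μ)s = 7.933.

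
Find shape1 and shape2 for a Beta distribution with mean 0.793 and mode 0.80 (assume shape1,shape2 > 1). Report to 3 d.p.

Let s = shape1+shape2. Mean gives shape1 = μs = 0.793s; mode gives (shape1−1)/(s−2) = 0.80.
Substituting: 0.793s − 1 = 0.80(s−2) = 0.80s − 1.60, so -0.007s = -0.60 and s = 85.7143.
Then shape1 = 0.793×85.7143 = 67.971 and shape2 = s−shape1 = 17.743.

shape1 = 67.971, shape2 = 17.743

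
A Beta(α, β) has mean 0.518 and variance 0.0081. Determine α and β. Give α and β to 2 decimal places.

Let s = α+β. The Beta variance is μ(1−μ)/(s+1).
So s+1 = μ(1−μ)/σ² = (0.518×0.482)/0.0081 = 0.249676/0.0081 = 30.8242, giving s = 29.8242.
Then α = μs = 0.518×29.8242 = 15.45 and β = (1−μ)s = 0.482×29.8242 = 14.38.

α = 15.45, β = 14.38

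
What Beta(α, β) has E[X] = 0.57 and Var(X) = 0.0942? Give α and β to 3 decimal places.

α = 0.913, β = 0.689

By moment matching, α+β = μ(1−μ)/σ² − 1 = (0.57·0.43)/0.0942 − 1 = 2.6019 − 1 = 1.6019.
Since α/(α+β) = μ, α = 0.57·1.6019 = 0.913 and β = 0.43·1.6019 = 0.689.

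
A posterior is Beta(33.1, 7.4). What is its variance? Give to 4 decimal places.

Var = αβ/[(α+β)²(α+β+1)] = (33.1×7.4)/(40.5²×41.5) = 244.94/68070.375 = 0.0036.

0.0036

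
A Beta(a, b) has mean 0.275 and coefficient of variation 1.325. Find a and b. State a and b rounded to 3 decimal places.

a = 0.138, b = 0.364

σ = CV·μ = 1.325×0.275 = 0.36438, so σ² = 0.132769.
s+1 = μ(1−μ)/σ² = 0.199375/0.132769 = 1.5017, so s = a+b = 0.5017.
a = μs = 0.138, b = (1−μ)s = 0.364.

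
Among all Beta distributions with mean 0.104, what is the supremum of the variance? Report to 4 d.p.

Var = μ(1−μ)/(α+β+1), which approaches μ(1−μ) as α+β → 0.
So the supremum is μ(1−μ) = 0.104×0.896 = 0.0932.

0.0932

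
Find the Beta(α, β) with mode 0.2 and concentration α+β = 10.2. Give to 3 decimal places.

For α,β>1 the mode is (α−1)/(α+β−2), so α = mode·(κ−2)+1 = 0.2×8.2+1 = 2.640.
And β = (1−mode)·(κ−2)+1 = 0.8×8.2+1 = 7.560.

α = 2.640, β = 7.560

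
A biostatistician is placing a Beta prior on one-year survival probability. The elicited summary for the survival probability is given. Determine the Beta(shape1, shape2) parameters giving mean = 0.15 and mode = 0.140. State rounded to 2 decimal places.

shape1 = 10.80, shape2 = 61.20

With s = shape1+shape2: μ = shape1/s and mode = (shape1−1)/(s−2). Eliminating shape1 = μs,
μs − 1 = m(s−2) ⇒ s(μ−m) = 1−2m ⇒ s = 0.720/0.010 = 72.0000.
So shape1 = μs = 10.80, shape2 = (1−μ)s = 61.20.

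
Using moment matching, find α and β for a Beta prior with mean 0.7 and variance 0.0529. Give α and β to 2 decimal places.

Write ν = α+β; then α = μν and Var = μ(1−μ)/(ν+1).
ν = μ(1−μ)/Var − 1 = 0.21/0.0529 − 1 = 2.9698.
α = 0.7·2.9698 = 2.08, β = 0.3·2.9698 = 0.89.

α = 2.08, β = 0.89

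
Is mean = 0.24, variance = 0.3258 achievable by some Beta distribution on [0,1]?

No

The Beta variance bound is σ² < μ(1−μ).
Here μ(1−μ) = 0.24×0.76 = 0.1824, and 0.3258 ≥ 0.1824.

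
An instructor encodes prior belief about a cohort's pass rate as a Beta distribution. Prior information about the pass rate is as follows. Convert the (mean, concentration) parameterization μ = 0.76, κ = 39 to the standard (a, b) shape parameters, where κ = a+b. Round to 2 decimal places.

a = μκ = 0.76×39 = 29.64 and b = (1−μ)κ = 0.24×39 = 9.36.

a = 29.64, b = 9.36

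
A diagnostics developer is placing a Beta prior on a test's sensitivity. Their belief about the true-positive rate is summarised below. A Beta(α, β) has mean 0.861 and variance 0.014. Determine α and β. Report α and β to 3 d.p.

Write ν = α+β; then α = μν and Var = μ(1−μ)/(ν+1).
ν = μ(1−μ)/Var − 1 = 0.119679/0.014 − 1 = 7.5485.
α = 0.861·7.5485 = 6.499, β = 0.139·7.5485 = 1.049.

α = 6.499, β = 1.049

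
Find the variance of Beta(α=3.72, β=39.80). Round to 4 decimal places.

μ = 3.72/43.52 = 0.085478; Var = μ(1−μ)/(α+β+1) = 0.0781715/44.52 = 0.0018.

0.0018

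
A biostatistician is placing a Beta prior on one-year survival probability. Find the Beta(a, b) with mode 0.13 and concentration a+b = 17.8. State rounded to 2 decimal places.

a = 3.05, b = 14.75

Since the density peak of Beta(a,b) is at (a−1)/(a+b−2),
a = 1 + 0.13(17.8−2) = 3.05 and b = 17.8 − 3.05 = 14.75.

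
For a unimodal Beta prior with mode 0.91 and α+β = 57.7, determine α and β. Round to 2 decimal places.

Mode = (α−1)/(κ−2) with κ = α+β, so α−1 = 0.91·55.7 = 50.69.
α = 51.69; β = κ − α = 6.01.

α = 51.69, β = 6.01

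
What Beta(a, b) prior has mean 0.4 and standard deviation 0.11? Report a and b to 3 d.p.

a = 7.534, b = 11.301

First σ² = 0.0121. Setting a = μn, b = (1−μ)n with n = a+b,
μ(1−μ)/(n+1) = 0.0121 ⇒ n+1 = 0.24/0.0121 = 19.8347 ⇒ n = 18.8347.
Hence a = 0.4×18.8347 = 7.534, b = 0.6×18.8347 = 11.301.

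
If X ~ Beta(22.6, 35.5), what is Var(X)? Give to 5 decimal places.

0.00402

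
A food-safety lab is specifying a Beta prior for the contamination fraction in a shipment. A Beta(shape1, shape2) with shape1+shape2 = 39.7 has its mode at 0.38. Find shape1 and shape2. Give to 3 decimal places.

shape1 = 15.326, shape2 = 24.374

For shape1,shape2>1 the mode is (shape1−1)/(shape1+shape2−2), so shape1 = mode·(κ−2)+1 = 0.38×37.7+1 = 15.326.
And shape2 = (1−mode)·(κ−2)+1 = 0.62×37.7+1 = 24.374.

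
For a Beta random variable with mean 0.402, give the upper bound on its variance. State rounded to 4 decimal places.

0.2404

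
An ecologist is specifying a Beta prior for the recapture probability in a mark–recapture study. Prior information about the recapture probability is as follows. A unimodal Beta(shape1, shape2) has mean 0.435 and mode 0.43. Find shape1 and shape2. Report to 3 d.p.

Let s = shape1+shape2. Mean gives shape1 = μs = 0.435s; mode gives (shape1−1)/(s−2) = 0.43.
Substituting: 0.435s − 1 = 0.43(s−2) = 0.43s − 0.86, so 0.005s = 0.14 and s = 28.0000.
Then shape1 = 0.435×28.0000 = 12.180 and shape2 = s−shape1 = 15.820.

shape1 = 12.180, shape2 = 15.820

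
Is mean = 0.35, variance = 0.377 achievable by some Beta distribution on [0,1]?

For any Beta, Var(X) < E[X]·(1−E[X]).
Here μ(1−μ) = 0.35×0.65 = 0.2275, and 0.377 ≥ 0.2275.

No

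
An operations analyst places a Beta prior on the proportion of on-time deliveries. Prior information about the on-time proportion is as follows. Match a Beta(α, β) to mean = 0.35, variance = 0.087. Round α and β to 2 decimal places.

Write ν = α+β; then α = μν and Var = μ(1−μ)/(ν+1).
ν = μ(1−μ)/Var − 1 = 0.2275/0.087 − 1 = 1.6149.
α = 0.35·1.6149 = 0.57, β = 0.65·1.6149 = 1.05.

α = 0.57, β = 1.05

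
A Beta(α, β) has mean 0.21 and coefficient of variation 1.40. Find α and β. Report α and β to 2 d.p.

α = 0.19, β = 0.73

σ = CV·μ = 1.40×0.21 = 0.29400, so σ² = 0.086436.
s+1 = μ(1−μ)/σ² = 0.1659/0.086436 = 1.9193, so s = α+β = 0.9193.
α = μs = 0.19, β = (1−μ)s = 0.73.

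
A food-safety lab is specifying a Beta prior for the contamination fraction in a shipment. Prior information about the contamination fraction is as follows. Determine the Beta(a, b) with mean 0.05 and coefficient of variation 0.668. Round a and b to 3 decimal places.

Var = (CV·μ)² = (0.668×0.05)² = 0.001116.
a+b = μ(1−μ)/Var − 1 = 0.0475/0.001116 − 1 = 41.5795.
Thus a = 0.05·41.5795 = 2.079 and b = 0.95·41.5795 = 39.501.

a = 2.079, b = 39.501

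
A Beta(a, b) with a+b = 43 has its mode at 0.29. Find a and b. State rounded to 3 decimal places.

a = 12.890, b = 30.110

For a,b>1 the mode is (a−1)/(a+b−2), so a = mode·(κ−2)+1 = 0.29×41+1 = 12.890.
And b = (1−mode)·(κ−2)+1 = 0.71×41+1 = 30.110.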